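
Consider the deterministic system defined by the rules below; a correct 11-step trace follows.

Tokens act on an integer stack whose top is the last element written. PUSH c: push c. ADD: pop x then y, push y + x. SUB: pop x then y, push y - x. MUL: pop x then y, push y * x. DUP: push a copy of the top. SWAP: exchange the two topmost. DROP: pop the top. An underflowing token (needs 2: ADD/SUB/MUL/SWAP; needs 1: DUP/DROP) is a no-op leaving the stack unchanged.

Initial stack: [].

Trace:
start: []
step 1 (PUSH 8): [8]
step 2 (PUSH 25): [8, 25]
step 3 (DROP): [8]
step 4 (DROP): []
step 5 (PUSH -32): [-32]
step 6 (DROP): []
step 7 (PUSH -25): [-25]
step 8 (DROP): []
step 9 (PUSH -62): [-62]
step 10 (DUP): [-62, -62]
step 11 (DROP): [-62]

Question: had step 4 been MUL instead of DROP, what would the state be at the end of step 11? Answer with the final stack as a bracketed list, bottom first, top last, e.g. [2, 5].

[8, -62]

(re-executing from step 4 with the substitution; state before step 4: [8])
step 4 (MUL): [8]
step 5 (PUSH -32): [8, -32]
step 6 (DROP): [8]
step 7 (PUSH -25): [8, -25]
step 8 (DROP): [8]
step 9 (PUSH -62): [8, -62]
step 10 (DUP): [8, -62, -62]
step 11 (DROP): [8, -62]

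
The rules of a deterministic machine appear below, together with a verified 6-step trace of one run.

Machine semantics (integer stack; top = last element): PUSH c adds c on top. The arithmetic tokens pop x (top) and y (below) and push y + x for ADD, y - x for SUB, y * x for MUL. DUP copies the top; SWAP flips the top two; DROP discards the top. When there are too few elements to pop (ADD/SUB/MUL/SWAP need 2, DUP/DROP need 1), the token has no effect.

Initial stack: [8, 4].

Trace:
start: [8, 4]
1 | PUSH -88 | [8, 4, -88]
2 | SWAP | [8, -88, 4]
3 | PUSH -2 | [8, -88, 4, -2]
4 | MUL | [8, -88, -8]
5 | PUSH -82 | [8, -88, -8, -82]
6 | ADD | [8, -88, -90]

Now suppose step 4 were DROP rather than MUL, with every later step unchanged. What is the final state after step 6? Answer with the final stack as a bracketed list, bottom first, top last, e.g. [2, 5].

[8, -88, -78]

(re-executing from step 4 with the substitution; state before step 4: [8, -88, 4, -2])
4 | DROP | [8, -88, 4]
5 | PUSH -82 | [8, -88, 4, -82]
6 | ADD | [8, -88, -78]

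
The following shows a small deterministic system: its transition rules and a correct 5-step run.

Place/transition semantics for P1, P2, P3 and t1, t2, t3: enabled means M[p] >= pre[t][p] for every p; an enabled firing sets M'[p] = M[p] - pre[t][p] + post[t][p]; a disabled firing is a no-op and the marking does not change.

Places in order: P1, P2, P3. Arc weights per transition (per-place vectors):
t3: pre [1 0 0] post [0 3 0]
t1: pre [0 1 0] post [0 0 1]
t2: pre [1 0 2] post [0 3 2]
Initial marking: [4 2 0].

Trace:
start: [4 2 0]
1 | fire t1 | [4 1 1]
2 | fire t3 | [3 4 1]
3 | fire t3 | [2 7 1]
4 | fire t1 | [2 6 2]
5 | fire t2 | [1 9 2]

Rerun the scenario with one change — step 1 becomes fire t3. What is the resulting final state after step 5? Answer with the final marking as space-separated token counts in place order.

1 10 1

(re-executing from step 1 with the substitution; state before step 1: [4 2 0])
1 | fire t3 | [3 5 0]
2 | fire t3 | [2 8 0]
3 | fire t3 | [1 11 0]
4 | fire t1 | [1 10 1]
5 | fire t2 | [1 10 1]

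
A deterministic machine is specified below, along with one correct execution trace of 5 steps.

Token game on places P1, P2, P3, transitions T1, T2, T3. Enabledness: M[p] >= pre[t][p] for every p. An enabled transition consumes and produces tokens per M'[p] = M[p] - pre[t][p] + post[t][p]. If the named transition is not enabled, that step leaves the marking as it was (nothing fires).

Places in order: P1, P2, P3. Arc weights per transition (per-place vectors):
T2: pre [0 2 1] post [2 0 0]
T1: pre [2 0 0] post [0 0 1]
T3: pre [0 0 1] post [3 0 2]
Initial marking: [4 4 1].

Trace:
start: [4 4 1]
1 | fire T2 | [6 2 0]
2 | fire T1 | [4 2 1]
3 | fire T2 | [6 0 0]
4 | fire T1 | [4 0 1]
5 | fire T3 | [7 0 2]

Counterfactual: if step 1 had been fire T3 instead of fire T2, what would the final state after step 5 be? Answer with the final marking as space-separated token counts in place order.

8 2 4

(re-executing from step 1 with the substitution; state before step 1: [4 4 1])
1 | fire T3 | [7 4 2]
2 | fire T1 | [5 4 3]
3 | fire T2 | [7 2 2]
4 | fire T1 | [5 2 3]
5 | fire T3 | [8 2 4]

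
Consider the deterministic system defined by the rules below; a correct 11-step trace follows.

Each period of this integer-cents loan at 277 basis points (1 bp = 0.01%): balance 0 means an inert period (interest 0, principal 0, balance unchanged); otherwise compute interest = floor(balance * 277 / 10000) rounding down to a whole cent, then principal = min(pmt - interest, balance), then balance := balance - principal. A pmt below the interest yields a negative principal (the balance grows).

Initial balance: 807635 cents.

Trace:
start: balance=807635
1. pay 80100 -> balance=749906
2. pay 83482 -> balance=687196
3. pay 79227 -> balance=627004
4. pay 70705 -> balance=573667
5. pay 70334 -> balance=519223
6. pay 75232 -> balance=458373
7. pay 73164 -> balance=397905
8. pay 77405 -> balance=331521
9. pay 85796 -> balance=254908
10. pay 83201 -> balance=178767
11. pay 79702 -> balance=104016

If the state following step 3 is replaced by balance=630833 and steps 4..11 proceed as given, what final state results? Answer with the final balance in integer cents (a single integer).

108782

state after step 3 := balance=630833
4. pay 70705 -> balance=577602
5. pay 70334 -> balance=523267
6. pay 75232 -> balance=462529
7. pay 73164 -> balance=402177
8. pay 77405 -> balance=335912
9. pay 85796 -> balance=259420
10. pay 83201 -> balance=183404
11. pay 79702 -> balance=108782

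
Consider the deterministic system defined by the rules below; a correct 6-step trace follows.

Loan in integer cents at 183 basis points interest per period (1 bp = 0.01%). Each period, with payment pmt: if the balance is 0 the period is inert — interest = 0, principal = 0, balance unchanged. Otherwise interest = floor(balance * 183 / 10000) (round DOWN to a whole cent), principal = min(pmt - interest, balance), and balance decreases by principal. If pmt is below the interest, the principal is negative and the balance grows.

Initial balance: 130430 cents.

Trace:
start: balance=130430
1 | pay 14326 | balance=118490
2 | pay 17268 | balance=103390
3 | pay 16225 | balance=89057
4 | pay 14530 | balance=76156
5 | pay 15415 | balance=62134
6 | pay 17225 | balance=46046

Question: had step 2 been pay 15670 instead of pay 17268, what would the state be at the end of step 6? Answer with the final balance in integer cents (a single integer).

(re-executing from step 2 with the substitution; state before step 2: balance=118490)
2 | pay 15670 | balance=104988
3 | pay 16225 | balance=90684
4 | pay 14530 | balance=77813
5 | pay 15415 | balance=63821
6 | pay 17225 | balance=47763

47763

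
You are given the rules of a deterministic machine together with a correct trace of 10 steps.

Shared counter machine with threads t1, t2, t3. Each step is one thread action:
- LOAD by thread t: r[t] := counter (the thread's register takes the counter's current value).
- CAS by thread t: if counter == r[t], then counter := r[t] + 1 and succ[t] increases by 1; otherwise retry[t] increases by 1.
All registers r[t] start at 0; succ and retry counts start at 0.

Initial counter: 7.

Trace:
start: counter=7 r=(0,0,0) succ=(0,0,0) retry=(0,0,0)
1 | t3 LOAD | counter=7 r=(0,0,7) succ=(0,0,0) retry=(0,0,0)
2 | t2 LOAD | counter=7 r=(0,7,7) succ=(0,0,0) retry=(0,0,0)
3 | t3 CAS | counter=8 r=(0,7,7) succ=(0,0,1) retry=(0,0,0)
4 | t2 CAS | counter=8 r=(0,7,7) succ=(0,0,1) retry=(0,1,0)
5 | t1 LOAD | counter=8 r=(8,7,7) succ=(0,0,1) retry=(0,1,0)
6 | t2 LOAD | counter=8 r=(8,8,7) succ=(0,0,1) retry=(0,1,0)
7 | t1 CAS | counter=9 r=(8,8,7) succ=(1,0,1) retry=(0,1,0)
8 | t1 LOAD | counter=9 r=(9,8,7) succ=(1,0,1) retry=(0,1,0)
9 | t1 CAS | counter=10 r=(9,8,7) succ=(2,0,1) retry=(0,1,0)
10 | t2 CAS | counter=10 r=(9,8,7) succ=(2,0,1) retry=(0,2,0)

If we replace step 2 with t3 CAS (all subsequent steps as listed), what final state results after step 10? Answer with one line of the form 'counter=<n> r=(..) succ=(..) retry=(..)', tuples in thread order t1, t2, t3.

counter=10 r=(9,8,7) succ=(2,0,1) retry=(0,2,1)

(re-executing from step 2 with the substitution; state before step 2: counter=7 r=(0,0,7) succ=(0,0,0) retry=(0,0,0))
2 | t3 CAS | counter=8 r=(0,0,7) succ=(0,0,1) retry=(0,0,0)
3 | t3 CAS | counter=8 r=(0,0,7) succ=(0,0,1) retry=(0,0,1)
4 | t2 CAS | counter=8 r=(0,0,7) succ=(0,0,1) retry=(0,1,1)
5 | t1 LOAD | counter=8 r=(8,0,7) succ=(0,0,1) retry=(0,1,1)
6 | t2 LOAD | counter=8 r=(8,8,7) succ=(0,0,1) retry=(0,1,1)
7 | t1 CAS | counter=9 r=(8,8,7) succ=(1,0,1) retry=(0,1,1)
8 | t1 LOAD | counter=9 r=(9,8,7) succ=(1,0,1) retry=(0,1,1)
9 | t1 CAS | counter=10 r=(9,8,7) succ=(2,0,1) retry=(0,1,1)
10 | t2 CAS | counter=10 r=(9,8,7) succ=(2,0,1) retry=(0,2,1)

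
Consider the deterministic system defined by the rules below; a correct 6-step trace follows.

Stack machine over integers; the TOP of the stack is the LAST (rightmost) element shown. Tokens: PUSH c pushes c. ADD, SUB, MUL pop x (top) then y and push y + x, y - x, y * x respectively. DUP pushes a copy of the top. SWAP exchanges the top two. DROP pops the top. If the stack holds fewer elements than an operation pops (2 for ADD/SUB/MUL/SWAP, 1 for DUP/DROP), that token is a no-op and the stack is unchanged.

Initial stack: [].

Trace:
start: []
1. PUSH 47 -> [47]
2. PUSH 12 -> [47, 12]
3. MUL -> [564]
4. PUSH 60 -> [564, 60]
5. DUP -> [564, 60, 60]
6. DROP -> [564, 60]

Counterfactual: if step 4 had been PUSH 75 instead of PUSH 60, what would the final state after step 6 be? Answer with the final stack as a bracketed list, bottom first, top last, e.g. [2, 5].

(re-executing from step 4 with the substitution; state before step 4: [564])
4. PUSH 75 -> [564, 75]
5. DUP -> [564, 75, 75]
6. DROP -> [564, 75]

[564, 75]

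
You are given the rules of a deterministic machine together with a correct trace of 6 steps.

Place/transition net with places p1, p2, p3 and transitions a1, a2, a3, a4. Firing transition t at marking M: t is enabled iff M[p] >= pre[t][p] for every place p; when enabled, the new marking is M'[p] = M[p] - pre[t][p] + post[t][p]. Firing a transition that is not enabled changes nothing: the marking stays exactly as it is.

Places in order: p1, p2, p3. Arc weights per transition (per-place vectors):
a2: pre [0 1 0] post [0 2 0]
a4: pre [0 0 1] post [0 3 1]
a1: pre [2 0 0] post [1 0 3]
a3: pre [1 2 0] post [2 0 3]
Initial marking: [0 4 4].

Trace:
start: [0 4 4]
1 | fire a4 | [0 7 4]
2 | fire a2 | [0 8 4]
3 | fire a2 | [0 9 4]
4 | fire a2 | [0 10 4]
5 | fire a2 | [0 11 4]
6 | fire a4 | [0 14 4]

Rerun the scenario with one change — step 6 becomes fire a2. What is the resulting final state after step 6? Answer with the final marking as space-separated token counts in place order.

0 12 4

(re-executing from step 6 with the substitution; state before step 6: [0 11 4])
6 | fire a2 | [0 12 4]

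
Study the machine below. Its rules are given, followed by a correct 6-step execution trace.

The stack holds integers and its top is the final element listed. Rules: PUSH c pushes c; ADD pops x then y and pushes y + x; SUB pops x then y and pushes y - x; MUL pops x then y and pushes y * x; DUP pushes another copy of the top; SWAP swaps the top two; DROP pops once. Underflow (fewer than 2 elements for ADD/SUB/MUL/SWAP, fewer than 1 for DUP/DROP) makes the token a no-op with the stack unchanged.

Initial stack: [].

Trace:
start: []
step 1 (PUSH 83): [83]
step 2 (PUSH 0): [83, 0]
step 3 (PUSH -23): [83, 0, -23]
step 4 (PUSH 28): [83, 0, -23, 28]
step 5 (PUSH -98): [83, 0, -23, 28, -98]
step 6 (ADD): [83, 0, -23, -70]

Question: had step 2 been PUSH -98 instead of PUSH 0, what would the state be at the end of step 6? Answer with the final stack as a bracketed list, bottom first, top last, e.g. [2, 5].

[83, -98, -23, -70]

(re-executing from step 2 with the substitution; state before step 2: [83])
step 2 (PUSH -98): [83, -98]
step 3 (PUSH -23): [83, -98, -23]
step 4 (PUSH 28): [83, -98, -23, 28]
step 5 (PUSH -98): [83, -98, -23, 28, -98]
step 6 (ADD): [83, -98, -23, -70]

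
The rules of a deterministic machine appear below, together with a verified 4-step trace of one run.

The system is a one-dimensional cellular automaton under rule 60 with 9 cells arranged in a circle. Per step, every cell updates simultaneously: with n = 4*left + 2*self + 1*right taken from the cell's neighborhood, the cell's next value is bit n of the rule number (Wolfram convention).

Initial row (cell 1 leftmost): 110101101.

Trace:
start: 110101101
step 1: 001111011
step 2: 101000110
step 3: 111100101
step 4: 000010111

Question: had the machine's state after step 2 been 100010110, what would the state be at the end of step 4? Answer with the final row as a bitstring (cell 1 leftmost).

001010011

state after step 2 := 100010110
step 3: 110011101
step 4: 001010011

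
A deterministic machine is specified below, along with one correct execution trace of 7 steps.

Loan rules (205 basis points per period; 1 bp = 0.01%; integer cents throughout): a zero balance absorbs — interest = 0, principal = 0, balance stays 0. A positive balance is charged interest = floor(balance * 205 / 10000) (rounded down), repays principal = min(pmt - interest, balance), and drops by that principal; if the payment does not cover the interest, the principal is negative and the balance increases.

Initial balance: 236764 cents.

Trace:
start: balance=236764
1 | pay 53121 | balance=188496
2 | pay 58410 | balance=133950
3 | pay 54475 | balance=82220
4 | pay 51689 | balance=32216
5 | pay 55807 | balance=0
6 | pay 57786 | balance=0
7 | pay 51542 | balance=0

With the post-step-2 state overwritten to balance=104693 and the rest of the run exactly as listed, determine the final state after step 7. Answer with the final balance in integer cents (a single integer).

state after step 2 := balance=104693
3 | pay 54475 | balance=52364
4 | pay 51689 | balance=1748
5 | pay 55807 | balance=0
6 | pay 57786 | balance=0
7 | pay 51542 | balance=0

0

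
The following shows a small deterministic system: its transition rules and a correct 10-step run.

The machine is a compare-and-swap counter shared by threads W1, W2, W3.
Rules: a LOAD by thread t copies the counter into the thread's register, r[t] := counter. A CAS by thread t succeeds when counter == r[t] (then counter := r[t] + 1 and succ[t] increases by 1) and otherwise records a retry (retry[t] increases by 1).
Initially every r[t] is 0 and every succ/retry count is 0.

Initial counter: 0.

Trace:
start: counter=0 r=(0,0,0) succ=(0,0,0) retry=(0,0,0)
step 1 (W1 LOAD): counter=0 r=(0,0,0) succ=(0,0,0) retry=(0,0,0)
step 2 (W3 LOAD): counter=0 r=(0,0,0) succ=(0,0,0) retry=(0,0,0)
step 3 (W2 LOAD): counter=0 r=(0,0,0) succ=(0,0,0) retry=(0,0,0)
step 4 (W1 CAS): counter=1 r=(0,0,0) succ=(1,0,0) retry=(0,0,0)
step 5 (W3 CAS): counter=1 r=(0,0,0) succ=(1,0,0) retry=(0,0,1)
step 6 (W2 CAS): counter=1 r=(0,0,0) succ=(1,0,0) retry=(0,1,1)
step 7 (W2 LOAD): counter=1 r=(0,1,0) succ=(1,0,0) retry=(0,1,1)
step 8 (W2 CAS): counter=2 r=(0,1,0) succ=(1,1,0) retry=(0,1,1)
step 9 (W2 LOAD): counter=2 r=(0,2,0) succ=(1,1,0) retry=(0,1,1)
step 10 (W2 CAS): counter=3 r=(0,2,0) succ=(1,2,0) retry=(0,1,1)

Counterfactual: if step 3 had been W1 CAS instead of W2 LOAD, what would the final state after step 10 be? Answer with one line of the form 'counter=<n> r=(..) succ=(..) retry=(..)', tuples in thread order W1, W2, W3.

counter=3 r=(0,2,0) succ=(1,2,0) retry=(1,1,1)

(re-executing from step 3 with the substitution; state before step 3: counter=0 r=(0,0,0) succ=(0,0,0) retry=(0,0,0))
step 3 (W1 CAS): counter=1 r=(0,0,0) succ=(1,0,0) retry=(0,0,0)
step 4 (W1 CAS): counter=1 r=(0,0,0) succ=(1,0,0) retry=(1,0,0)
step 5 (W3 CAS): counter=1 r=(0,0,0) succ=(1,0,0) retry=(1,0,1)
step 6 (W2 CAS): counter=1 r=(0,0,0) succ=(1,0,0) retry=(1,1,1)
step 7 (W2 LOAD): counter=1 r=(0,1,0) succ=(1,0,0) retry=(1,1,1)
step 8 (W2 CAS): counter=2 r=(0,1,0) succ=(1,1,0) retry=(1,1,1)
step 9 (W2 LOAD): counter=2 r=(0,2,0) succ=(1,1,0) retry=(1,1,1)
step 10 (W2 CAS): counter=3 r=(0,2,0) succ=(1,2,0) retry=(1,1,1)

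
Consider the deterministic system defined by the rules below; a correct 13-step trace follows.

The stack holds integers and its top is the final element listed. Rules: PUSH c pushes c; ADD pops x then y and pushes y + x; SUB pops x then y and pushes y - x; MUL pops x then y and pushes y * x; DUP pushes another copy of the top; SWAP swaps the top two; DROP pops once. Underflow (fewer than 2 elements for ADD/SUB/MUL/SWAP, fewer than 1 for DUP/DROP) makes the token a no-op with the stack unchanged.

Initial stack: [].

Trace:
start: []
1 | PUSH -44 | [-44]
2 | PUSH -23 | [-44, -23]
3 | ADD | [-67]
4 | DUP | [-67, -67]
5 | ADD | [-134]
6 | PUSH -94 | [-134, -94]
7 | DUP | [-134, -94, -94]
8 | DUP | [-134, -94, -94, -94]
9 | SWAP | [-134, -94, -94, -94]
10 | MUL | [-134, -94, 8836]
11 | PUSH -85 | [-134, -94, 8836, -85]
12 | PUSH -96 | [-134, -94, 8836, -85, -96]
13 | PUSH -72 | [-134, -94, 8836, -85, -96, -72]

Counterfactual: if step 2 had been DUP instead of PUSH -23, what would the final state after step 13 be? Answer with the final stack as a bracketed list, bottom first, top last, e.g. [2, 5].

[-176, -94, 8836, -85, -96, -72]

(re-executing from step 2 with the substitution; state before step 2: [-44])
2 | DUP | [-44, -44]
3 | ADD | [-88]
4 | DUP | [-88, -88]
5 | ADD | [-176]
6 | PUSH -94 | [-176, -94]
7 | DUP | [-176, -94, -94]
8 | DUP | [-176, -94, -94, -94]
9 | SWAP | [-176, -94, -94, -94]
10 | MUL | [-176, -94, 8836]
11 | PUSH -85 | [-176, -94, 8836, -85]
12 | PUSH -96 | [-176, -94, 8836, -85, -96]
13 | PUSH -72 | [-176, -94, 8836, -85, -96, -72]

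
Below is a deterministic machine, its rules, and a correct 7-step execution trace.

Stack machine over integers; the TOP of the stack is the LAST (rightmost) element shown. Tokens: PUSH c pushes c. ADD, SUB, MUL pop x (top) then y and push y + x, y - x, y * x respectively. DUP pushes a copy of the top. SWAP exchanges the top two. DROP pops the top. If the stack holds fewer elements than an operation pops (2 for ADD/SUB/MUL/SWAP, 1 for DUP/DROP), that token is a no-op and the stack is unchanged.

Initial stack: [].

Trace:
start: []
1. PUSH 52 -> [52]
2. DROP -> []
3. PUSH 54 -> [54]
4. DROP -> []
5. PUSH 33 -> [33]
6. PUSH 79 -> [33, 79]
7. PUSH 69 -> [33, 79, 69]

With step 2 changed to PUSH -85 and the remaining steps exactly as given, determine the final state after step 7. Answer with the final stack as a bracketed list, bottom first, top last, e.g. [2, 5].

(re-executing from step 2 with the substitution; state before step 2: [52])
2. PUSH -85 -> [52, -85]
3. PUSH 54 -> [52, -85, 54]
4. DROP -> [52, -85]
5. PUSH 33 -> [52, -85, 33]
6. PUSH 79 -> [52, -85, 33, 79]
7. PUSH 69 -> [52, -85, 33, 79, 69]

[52, -85, 33, 79, 69]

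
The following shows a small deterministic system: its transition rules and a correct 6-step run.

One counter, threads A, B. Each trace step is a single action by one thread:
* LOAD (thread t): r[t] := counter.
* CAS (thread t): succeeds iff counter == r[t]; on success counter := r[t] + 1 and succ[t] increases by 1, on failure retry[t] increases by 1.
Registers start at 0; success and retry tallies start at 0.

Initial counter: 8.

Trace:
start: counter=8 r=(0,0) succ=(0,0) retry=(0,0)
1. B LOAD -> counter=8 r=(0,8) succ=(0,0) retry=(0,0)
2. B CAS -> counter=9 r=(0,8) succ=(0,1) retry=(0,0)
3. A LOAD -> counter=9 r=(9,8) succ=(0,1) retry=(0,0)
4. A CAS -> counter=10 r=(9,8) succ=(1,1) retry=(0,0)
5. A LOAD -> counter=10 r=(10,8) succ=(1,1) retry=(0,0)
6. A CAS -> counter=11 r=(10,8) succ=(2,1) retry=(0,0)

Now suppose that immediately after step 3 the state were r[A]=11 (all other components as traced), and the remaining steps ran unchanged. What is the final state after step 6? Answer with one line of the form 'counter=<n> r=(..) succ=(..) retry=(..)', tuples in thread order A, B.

state after step 3 := counter=9 r=(11,8) succ=(0,1) retry=(0,0)
4. A CAS -> counter=9 r=(11,8) succ=(0,1) retry=(1,0)
5. A LOAD -> counter=9 r=(9,8) succ=(0,1) retry=(1,0)
6. A CAS -> counter=10 r=(9,8) succ=(1,1) retry=(1,0)

counter=10 r=(9,8) succ=(1,1) retry=(1,0)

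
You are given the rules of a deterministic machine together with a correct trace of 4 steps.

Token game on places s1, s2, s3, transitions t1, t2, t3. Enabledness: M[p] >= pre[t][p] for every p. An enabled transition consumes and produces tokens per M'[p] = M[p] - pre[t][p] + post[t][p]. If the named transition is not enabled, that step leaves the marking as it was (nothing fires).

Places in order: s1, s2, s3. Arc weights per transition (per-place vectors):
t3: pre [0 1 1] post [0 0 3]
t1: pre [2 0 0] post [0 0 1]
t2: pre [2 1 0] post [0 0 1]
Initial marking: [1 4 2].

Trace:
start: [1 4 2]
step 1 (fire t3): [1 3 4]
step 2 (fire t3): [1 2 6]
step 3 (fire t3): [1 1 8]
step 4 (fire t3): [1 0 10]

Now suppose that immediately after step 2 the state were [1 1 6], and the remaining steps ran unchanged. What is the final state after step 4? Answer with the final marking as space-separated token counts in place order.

state after step 2 := [1 1 6]
step 3 (fire t3): [1 0 8]
step 4 (fire t3): [1 0 8]

1 0 8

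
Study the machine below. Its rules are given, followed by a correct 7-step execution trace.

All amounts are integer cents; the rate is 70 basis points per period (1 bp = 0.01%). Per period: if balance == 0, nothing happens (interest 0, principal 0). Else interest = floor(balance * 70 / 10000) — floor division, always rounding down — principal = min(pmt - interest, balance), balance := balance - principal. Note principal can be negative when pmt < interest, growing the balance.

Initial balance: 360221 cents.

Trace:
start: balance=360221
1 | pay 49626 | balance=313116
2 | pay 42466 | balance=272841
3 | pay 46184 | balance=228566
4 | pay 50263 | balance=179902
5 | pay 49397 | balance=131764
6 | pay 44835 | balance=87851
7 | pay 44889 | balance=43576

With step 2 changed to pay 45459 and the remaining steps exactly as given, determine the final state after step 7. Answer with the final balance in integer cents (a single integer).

(re-executing from step 2 with the substitution; state before step 2: balance=313116)
2 | pay 45459 | balance=269848
3 | pay 46184 | balance=225552
4 | pay 50263 | balance=176867
5 | pay 49397 | balance=128708
6 | pay 44835 | balance=84773
7 | pay 44889 | balance=40477

40477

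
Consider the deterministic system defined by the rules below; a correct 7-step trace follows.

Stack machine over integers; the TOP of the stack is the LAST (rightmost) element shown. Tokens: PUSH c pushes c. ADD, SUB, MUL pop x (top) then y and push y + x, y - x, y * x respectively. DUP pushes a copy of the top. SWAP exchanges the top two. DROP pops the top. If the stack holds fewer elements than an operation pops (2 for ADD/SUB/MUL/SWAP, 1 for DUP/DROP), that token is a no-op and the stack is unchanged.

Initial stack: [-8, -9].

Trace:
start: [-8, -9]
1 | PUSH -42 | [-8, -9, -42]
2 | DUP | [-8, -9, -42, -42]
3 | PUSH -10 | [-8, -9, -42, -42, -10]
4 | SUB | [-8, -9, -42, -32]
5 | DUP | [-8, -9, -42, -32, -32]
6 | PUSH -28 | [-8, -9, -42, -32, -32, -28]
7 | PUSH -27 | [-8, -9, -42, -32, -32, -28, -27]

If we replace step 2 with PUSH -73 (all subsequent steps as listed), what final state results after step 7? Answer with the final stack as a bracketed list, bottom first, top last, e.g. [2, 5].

[-8, -9, -42, -63, -63, -28, -27]

(re-executing from step 2 with the substitution; state before step 2: [-8, -9, -42])
2 | PUSH -73 | [-8, -9, -42, -73]
3 | PUSH -10 | [-8, -9, -42, -73, -10]
4 | SUB | [-8, -9, -42, -63]
5 | DUP | [-8, -9, -42, -63, -63]
6 | PUSH -28 | [-8, -9, -42, -63, -63, -28]
7 | PUSH -27 | [-8, -9, -42, -63, -63, -28, -27]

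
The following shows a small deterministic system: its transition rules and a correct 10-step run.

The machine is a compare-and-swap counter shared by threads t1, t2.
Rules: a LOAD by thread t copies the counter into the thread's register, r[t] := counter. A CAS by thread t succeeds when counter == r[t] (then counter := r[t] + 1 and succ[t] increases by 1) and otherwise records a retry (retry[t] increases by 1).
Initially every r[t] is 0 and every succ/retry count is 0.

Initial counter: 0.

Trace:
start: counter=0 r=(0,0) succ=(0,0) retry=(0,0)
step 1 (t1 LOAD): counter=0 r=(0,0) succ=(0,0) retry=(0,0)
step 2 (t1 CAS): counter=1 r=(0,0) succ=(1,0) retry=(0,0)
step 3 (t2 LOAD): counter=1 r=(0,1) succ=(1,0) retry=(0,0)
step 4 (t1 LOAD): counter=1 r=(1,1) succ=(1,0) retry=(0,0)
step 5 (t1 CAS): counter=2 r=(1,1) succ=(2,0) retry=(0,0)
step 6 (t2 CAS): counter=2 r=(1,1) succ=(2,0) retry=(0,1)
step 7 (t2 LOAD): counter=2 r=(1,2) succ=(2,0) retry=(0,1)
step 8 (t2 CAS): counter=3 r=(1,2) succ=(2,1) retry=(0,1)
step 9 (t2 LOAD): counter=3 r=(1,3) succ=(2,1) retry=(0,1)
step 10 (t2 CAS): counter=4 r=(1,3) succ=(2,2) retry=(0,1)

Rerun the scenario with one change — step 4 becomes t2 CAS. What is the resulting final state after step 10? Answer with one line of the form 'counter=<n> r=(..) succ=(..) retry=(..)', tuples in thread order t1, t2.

(re-executing from step 4 with the substitution; state before step 4: counter=1 r=(0,1) succ=(1,0) retry=(0,0))
step 4 (t2 CAS): counter=2 r=(0,1) succ=(1,1) retry=(0,0)
step 5 (t1 CAS): counter=2 r=(0,1) succ=(1,1) retry=(1,0)
step 6 (t2 CAS): counter=2 r=(0,1) succ=(1,1) retry=(1,1)
step 7 (t2 LOAD): counter=2 r=(0,2) succ=(1,1) retry=(1,1)
step 8 (t2 CAS): counter=3 r=(0,2) succ=(1,2) retry=(1,1)
step 9 (t2 LOAD): counter=3 r=(0,3) succ=(1,2) retry=(1,1)
step 10 (t2 CAS): counter=4 r=(0,3) succ=(1,3) retry=(1,1)

counter=4 r=(0,3) succ=(1,3) retry=(1,1)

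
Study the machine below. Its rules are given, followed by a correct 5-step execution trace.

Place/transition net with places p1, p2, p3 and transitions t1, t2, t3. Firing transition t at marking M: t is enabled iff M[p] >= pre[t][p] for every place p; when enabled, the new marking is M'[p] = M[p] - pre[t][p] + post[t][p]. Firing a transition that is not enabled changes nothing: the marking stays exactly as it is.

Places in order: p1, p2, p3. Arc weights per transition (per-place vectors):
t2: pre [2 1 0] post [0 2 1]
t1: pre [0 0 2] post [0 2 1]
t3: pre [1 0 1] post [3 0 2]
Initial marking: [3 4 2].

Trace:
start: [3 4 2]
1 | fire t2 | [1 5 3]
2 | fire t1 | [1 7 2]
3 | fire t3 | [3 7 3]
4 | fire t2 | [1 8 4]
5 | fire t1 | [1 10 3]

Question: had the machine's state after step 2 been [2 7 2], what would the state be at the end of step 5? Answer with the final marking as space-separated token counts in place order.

2 10 3

state after step 2 := [2 7 2]
3 | fire t3 | [4 7 3]
4 | fire t2 | [2 8 4]
5 | fire t1 | [2 10 3]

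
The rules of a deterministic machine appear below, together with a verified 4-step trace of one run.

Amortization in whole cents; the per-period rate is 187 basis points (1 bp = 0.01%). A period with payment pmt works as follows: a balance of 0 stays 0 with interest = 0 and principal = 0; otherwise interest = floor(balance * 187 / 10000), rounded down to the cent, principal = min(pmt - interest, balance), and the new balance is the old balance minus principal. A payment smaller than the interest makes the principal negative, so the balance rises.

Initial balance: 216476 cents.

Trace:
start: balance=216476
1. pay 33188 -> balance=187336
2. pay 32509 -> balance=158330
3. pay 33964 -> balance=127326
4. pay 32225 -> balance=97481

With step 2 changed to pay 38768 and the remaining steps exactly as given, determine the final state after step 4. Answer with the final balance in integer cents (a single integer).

(re-executing from step 2 with the substitution; state before step 2: balance=187336)
2. pay 38768 -> balance=152071
3. pay 33964 -> balance=120950
4. pay 32225 -> balance=90986

90986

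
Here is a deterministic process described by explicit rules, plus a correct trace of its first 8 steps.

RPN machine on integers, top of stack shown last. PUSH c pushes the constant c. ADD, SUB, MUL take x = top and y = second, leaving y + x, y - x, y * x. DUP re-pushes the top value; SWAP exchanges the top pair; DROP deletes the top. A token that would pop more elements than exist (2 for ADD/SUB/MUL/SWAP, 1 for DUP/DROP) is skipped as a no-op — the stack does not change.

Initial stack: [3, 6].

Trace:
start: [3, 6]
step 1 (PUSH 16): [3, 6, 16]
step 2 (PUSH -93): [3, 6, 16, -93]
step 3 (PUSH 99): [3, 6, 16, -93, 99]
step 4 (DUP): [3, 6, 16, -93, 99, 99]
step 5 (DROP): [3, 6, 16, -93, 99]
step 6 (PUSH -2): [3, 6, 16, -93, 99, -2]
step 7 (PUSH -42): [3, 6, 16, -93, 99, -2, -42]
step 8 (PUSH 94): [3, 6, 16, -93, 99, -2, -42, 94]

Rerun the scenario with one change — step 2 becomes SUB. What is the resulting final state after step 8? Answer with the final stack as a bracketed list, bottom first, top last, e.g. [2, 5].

[3, -10, 99, -2, -42, 94]

(re-executing from step 2 with the substitution; state before step 2: [3, 6, 16])
step 2 (SUB): [3, -10]
step 3 (PUSH 99): [3, -10, 99]
step 4 (DUP): [3, -10, 99, 99]
step 5 (DROP): [3, -10, 99]
step 6 (PUSH -2): [3, -10, 99, -2]
step 7 (PUSH -42): [3, -10, 99, -2, -42]
step 8 (PUSH 94): [3, -10, 99, -2, -42, 94]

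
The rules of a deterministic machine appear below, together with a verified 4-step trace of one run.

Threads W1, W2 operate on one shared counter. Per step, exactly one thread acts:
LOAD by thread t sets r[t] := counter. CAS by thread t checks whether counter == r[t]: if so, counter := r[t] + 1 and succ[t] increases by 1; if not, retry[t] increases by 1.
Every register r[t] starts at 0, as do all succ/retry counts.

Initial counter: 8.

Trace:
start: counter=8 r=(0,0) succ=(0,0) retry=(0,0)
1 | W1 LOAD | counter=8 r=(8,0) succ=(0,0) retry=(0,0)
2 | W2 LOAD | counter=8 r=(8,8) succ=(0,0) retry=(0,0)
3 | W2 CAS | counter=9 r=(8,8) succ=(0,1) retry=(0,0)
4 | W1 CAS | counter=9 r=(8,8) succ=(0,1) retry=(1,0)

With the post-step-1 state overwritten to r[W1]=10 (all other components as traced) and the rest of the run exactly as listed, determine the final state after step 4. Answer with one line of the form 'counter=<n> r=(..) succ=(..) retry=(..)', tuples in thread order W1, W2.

counter=9 r=(10,8) succ=(0,1) retry=(1,0)

state after step 1 := counter=8 r=(10,0) succ=(0,0) retry=(0,0)
2 | W2 LOAD | counter=8 r=(10,8) succ=(0,0) retry=(0,0)
3 | W2 CAS | counter=9 r=(10,8) succ=(0,1) retry=(0,0)
4 | W1 CAS | counter=9 r=(10,8) succ=(0,1) retry=(1,0)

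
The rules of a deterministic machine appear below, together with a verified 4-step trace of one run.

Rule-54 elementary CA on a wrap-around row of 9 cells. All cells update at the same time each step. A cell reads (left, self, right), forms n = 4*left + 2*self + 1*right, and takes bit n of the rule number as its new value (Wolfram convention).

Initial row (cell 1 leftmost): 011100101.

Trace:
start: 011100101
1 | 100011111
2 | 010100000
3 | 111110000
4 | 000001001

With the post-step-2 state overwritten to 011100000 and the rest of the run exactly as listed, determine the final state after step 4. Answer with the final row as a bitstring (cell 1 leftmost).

state after step 2 := 011100000
3 | 100010000
4 | 110111001

110111001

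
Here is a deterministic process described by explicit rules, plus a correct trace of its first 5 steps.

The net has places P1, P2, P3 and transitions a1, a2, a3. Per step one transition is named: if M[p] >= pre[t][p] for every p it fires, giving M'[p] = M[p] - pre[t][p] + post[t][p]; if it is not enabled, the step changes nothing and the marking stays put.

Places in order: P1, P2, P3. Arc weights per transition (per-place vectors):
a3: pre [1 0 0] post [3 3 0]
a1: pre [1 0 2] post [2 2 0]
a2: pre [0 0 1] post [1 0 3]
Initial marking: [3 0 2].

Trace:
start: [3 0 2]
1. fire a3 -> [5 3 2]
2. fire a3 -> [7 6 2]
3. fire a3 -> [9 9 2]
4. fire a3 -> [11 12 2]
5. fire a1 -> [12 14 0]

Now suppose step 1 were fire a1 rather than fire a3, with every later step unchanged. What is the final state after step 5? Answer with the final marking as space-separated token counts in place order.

(re-executing from step 1 with the substitution; state before step 1: [3 0 2])
1. fire a1 -> [4 2 0]
2. fire a3 -> [6 5 0]
3. fire a3 -> [8 8 0]
4. fire a3 -> [10 11 0]
5. fire a1 -> [10 11 0]

10 11 0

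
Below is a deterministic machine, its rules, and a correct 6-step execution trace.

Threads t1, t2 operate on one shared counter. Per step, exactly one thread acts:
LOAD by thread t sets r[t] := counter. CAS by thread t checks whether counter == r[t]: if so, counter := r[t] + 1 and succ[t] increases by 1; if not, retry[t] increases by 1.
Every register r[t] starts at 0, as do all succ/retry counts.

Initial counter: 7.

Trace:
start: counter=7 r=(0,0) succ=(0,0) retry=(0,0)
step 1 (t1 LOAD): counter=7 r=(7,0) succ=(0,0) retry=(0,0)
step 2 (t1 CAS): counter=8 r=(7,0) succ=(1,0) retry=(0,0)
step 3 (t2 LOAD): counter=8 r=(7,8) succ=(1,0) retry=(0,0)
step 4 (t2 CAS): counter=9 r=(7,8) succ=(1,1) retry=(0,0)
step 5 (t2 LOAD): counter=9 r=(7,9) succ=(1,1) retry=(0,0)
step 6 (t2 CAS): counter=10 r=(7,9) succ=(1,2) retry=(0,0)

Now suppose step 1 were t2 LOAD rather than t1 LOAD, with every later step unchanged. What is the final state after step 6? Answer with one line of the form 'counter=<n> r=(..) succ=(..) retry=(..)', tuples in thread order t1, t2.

counter=9 r=(0,8) succ=(0,2) retry=(1,0)

(re-executing from step 1 with the substitution; state before step 1: counter=7 r=(0,0) succ=(0,0) retry=(0,0))
step 1 (t2 LOAD): counter=7 r=(0,7) succ=(0,0) retry=(0,0)
step 2 (t1 CAS): counter=7 r=(0,7) succ=(0,0) retry=(1,0)
step 3 (t2 LOAD): counter=7 r=(0,7) succ=(0,0) retry=(1,0)
step 4 (t2 CAS): counter=8 r=(0,7) succ=(0,1) retry=(1,0)
step 5 (t2 LOAD): counter=8 r=(0,8) succ=(0,1) retry=(1,0)
step 6 (t2 CAS): counter=9 r=(0,8) succ=(0,2) retry=(1,0)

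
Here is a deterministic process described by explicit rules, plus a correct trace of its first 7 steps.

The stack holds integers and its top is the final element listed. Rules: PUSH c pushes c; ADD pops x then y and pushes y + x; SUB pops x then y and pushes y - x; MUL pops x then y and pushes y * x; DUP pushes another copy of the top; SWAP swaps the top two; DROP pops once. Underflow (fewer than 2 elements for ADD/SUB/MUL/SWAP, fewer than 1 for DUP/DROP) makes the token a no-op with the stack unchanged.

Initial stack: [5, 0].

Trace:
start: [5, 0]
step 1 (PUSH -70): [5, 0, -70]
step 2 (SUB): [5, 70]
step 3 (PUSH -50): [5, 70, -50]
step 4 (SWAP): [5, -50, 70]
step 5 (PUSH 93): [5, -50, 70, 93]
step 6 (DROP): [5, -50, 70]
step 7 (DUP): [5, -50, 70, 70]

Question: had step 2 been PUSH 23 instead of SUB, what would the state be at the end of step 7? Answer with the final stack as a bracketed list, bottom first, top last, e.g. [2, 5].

(re-executing from step 2 with the substitution; state before step 2: [5, 0, -70])
step 2 (PUSH 23): [5, 0, -70, 23]
step 3 (PUSH -50): [5, 0, -70, 23, -50]
step 4 (SWAP): [5, 0, -70, -50, 23]
step 5 (PUSH 93): [5, 0, -70, -50, 23, 93]
step 6 (DROP): [5, 0, -70, -50, 23]
step 7 (DUP): [5, 0, -70, -50, 23, 23]

[5, 0, -70, -50, 23, 23]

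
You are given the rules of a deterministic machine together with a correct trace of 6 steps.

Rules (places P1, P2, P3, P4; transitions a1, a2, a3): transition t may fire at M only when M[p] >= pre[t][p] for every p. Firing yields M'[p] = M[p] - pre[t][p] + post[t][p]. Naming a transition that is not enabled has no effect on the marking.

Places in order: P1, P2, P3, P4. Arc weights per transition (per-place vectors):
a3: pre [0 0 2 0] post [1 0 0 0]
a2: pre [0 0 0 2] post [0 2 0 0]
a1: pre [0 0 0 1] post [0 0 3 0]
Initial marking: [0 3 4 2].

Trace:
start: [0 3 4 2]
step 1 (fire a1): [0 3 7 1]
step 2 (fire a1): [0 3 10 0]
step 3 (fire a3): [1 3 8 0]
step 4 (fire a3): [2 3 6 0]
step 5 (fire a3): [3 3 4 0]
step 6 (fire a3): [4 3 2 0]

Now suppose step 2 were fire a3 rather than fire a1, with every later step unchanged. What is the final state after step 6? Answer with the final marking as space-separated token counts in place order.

(re-executing from step 2 with the substitution; state before step 2: [0 3 7 1])
step 2 (fire a3): [1 3 5 1]
step 3 (fire a3): [2 3 3 1]
step 4 (fire a3): [3 3 1 1]
step 5 (fire a3): [3 3 1 1]
step 6 (fire a3): [3 3 1 1]

3 3 1 1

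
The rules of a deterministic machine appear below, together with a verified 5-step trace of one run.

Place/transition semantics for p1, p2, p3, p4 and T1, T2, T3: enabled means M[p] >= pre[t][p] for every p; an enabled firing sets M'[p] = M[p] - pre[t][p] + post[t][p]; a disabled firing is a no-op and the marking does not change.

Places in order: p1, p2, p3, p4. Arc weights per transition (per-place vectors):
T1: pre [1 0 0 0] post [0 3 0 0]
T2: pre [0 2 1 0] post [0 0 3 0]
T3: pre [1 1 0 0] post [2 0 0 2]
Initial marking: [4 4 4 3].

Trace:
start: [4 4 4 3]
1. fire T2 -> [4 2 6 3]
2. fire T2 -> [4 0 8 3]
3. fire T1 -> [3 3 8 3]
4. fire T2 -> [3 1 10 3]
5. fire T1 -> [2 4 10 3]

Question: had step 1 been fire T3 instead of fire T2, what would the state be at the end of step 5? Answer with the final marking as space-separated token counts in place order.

(re-executing from step 1 with the substitution; state before step 1: [4 4 4 3])
1. fire T3 -> [5 3 4 5]
2. fire T2 -> [5 1 6 5]
3. fire T1 -> [4 4 6 5]
4. fire T2 -> [4 2 8 5]
5. fire T1 -> [3 5 8 5]

3 5 8 5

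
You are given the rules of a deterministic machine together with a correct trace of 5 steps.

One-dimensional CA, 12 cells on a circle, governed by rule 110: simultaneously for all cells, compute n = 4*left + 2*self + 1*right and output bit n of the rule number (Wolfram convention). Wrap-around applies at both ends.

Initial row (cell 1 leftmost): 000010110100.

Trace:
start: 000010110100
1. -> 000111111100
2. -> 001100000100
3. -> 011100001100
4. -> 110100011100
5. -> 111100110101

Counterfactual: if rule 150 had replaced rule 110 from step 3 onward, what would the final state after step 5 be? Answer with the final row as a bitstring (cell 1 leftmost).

(re-executing steps 3..5 under rule 150; state before step 3: 001100000100)
3. -> 010010001110
4. -> 111111010101
5. -> 111110010100

111110010100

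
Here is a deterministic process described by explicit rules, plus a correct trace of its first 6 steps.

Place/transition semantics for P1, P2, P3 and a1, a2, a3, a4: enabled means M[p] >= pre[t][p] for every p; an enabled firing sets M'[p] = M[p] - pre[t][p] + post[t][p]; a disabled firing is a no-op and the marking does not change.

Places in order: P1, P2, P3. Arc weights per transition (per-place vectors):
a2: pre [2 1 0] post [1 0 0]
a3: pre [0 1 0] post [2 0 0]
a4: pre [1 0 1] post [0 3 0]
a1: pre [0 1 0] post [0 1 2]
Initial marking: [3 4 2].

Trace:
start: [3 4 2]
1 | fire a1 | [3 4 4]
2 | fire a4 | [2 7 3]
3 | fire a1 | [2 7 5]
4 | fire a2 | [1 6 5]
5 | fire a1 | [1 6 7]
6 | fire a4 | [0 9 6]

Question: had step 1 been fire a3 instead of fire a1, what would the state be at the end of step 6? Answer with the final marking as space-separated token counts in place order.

2 8 4

(re-executing from step 1 with the substitution; state before step 1: [3 4 2])
1 | fire a3 | [5 3 2]
2 | fire a4 | [4 6 1]
3 | fire a1 | [4 6 3]
4 | fire a2 | [3 5 3]
5 | fire a1 | [3 5 5]
6 | fire a4 | [2 8 4]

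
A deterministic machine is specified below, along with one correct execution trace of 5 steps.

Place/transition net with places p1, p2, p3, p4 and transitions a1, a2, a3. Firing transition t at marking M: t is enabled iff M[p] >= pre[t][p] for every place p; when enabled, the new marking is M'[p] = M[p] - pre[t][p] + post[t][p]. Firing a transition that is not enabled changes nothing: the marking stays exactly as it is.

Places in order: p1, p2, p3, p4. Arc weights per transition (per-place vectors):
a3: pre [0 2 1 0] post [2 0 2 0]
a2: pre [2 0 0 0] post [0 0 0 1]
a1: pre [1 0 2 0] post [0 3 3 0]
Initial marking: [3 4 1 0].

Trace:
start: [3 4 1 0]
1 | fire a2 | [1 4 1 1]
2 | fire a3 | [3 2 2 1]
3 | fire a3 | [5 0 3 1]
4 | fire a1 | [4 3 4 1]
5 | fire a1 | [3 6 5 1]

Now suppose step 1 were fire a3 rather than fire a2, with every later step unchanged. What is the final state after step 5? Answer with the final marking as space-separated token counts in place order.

5 6 5 0

(re-executing from step 1 with the substitution; state before step 1: [3 4 1 0])
1 | fire a3 | [5 2 2 0]
2 | fire a3 | [7 0 3 0]
3 | fire a3 | [7 0 3 0]
4 | fire a1 | [6 3 4 0]
5 | fire a1 | [5 6 5 0]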